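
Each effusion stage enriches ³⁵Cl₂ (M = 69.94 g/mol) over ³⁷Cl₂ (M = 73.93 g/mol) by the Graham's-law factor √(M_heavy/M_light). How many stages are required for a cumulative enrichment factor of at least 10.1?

84

Per stage α = (73.93/69.94)^(1/2) = 1.05705^0.5, giving ln α = 0.02774.
Need α^N ≥ 10.1 ⇒ N ≥ ln(10.1) / ln α = 2.313 / 0.02774 = 83.36.
So at least 84 stages are needed.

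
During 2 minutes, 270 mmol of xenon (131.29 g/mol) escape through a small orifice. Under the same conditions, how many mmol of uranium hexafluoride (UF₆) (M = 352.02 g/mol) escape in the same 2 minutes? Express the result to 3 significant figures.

Since effusion rate ∝ 1/√M, rate_UF₆/rate_Xe = √(M_Xe/M_UF₆) = √(131.29/352.02) = √0.3730 = 0.6107.
So the amount for UF₆ is 270 × 0.6107 = 165 mmol.

165 mmol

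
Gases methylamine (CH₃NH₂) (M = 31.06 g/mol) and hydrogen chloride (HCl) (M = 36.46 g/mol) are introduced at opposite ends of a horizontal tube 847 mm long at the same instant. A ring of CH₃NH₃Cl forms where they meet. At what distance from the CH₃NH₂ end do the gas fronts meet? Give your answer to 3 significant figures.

440 mm

Distances travelled in equal time are proportional to diffusion rates, so d_CH₃NH₂/d_HCl = √(M_HCl/M_CH₃NH₂) = √(36.46/31.06) = 1.083.
With d_CH₃NH₂ + d_HCl = 847 mm, d_HCl = 847/(1 + 1.083) = 406.5 mm.
d_CH₃NH₂ = 847 − 406.5 = 440 mm.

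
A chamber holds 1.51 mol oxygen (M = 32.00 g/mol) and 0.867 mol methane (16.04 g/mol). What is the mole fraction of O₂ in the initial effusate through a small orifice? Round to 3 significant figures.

0.552

Rate_i ∝ x_i/√M_i (Graham's law weighted by mole fraction), so the effusate composition follows n_i/√M_i.
So x_O₂ in the escaping gas = (n_O₂/√M_O₂) / Σ(n_i/√M_i)
= (1.51/√32.00) / (1.51/√32.00 + 0.867/√16.04) = 0.2669/(0.2669 + 0.2165) = 0.552.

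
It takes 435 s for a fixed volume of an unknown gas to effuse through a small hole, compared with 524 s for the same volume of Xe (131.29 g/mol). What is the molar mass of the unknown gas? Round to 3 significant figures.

Using Graham's law: t_X/t_Xe = √(M_X/M_Xe).
435/524 = 0.8302 = √(M_X/131.29)
M_X = 131.29 × 0.8302² = 131.29 × 0.6892 = 90.5 g/mol

90.5 g/mol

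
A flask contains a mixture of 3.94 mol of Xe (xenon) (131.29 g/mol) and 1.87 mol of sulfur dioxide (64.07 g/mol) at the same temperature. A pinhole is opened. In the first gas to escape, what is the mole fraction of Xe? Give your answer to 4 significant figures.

0.5954

Effusion rate of each component ∝ n_i/√M_i (partial pressure × 1/√M).
Mole fraction of Xe in the effusate = (n_Xe/√M_Xe) / (n_Xe/√M_Xe + n_SO₂/√M_SO₂)
= (3.94/√131.29) / (3.94/√131.29 + 1.87/√64.07) = 0.3439/(0.3439 + 0.2336) = 0.5954.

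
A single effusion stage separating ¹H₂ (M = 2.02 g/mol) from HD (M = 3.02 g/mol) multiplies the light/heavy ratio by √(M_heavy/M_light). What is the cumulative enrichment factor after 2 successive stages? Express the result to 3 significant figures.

Each stage multiplies the ratio by α = √(3.02/2.02), so after 2 stages the overall factor is α^2 = (3.02/2.02)^(2/2).
= 1.49505^1 = 1.50.

1.50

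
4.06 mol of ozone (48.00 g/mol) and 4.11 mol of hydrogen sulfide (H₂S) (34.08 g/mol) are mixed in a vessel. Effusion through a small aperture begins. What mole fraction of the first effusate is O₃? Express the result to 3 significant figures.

0.454

Effusion rate of each component ∝ n_i/√M_i (partial pressure × 1/√M).
So x_O₃ in the escaping gas = (n_O₃/√M_O₃) / Σ(n_i/√M_i)
= (4.06/√48.00) / (4.06/√48.00 + 4.11/√34.08) = 0.5860/(0.5860 + 0.7040) = 0.454.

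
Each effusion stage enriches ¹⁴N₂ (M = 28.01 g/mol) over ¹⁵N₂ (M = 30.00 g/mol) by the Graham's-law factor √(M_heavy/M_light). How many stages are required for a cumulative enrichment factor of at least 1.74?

Single-stage factor α = √(30.00/28.01), so ln α = ½ ln(1.07105) = 0.03432.
Need α^N ≥ 1.74 ⇒ N ≥ ln(1.74) / ln α = 0.5539 / 0.03432 = 16.14.
Minimum whole number of stages: N = 17.

17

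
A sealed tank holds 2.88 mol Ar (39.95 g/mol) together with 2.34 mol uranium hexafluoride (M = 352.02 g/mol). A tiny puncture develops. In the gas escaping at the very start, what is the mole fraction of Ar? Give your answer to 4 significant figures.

Each component's effusion rate ∝ (its partial pressure)·(1/√M) ∝ n_i/√M_i.
x_Ar(eff) = (n_Ar/√M_Ar) / (n_Ar/√M_Ar + n_UF₆/√M_UF₆)
= (2.88/√39.95) / (2.88/√39.95 + 2.34/√352.02) = 0.4557/(0.4557 + 0.1247) = 0.7851.

0.7851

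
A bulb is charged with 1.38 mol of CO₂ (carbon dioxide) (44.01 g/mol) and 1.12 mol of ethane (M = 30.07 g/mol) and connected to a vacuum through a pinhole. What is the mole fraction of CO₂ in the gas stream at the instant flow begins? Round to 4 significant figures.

Effusion rate of each component ∝ n_i/√M_i (partial pressure × 1/√M).
x_CO₂(eff) = (n_CO₂/√M_CO₂) / (n_CO₂/√M_CO₂ + n_C₂H₆/√M_C₂H₆)
= (1.38/√44.01) / (1.38/√44.01 + 1.12/√30.07) = 0.2080/(0.2080 + 0.2042) = 0.5046.

0.5046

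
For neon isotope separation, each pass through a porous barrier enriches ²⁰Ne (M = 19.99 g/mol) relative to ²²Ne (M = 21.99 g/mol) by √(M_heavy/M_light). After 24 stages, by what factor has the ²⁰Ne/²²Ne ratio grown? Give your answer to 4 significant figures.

The single-stage factor is √(M_heavy/M_light), so 24 stages give [√(21.99/19.99)]^24 = (21.99/19.99)^(24/2).
= 1.10005^12 = 3.140.

3.140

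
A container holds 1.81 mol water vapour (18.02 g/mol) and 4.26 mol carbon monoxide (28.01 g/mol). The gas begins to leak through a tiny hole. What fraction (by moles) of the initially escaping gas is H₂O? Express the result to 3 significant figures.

Rate_i ∝ x_i/√M_i (Graham's law weighted by mole fraction), so the effusate composition follows n_i/√M_i.
x_H₂O(eff) = (n_H₂O/√M_H₂O) / (n_H₂O/√M_H₂O + n_CO/√M_CO)
= (1.81/√18.02) / (1.81/√18.02 + 4.26/√28.01) = 0.4264/(0.4264 + 0.8049) = 0.346.

0.346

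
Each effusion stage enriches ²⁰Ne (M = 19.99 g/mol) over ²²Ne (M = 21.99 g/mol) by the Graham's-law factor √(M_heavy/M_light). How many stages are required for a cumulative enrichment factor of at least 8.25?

45

Per stage α = (21.99/19.99)^(1/2) = 1.10005^0.5, giving ln α = 0.04768.
Need α^N ≥ 8.25 ⇒ N ≥ ln(8.25) / ln α = 2.110 / 0.04768 = 44.26.
So at least 45 stages are needed.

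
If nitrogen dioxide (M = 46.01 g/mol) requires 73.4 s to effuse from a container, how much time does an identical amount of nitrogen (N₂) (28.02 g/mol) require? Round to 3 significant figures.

By Graham's law, t_N₂/t_NO₂ = √(M_N₂/M_NO₂) = √(28.02/46.01) = √0.6090 = 0.7804.
So the time for N₂ is 73.4 × 0.7804 = 57.3 s.

57.3 s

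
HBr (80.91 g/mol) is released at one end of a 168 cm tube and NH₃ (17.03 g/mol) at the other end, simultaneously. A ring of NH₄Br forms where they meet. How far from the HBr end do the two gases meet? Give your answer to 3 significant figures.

Distances travelled in equal time are proportional to diffusion rates, so d_HBr/d_NH₃ = √(M_NH₃/M_HBr) = √(17.03/80.91) = 0.4588.
With d_HBr + d_NH₃ = 168 cm, d_NH₃ = 168/(1 + 0.4588) = 115.2 cm.
d_HBr = 168 − 115.2 = 52.8 cm.

52.8 cm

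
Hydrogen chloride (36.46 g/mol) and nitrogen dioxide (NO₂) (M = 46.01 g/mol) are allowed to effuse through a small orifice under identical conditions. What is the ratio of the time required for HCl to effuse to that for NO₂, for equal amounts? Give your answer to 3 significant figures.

Using Graham's law: t_HCl/t_NO₂ = √(M_HCl/M_NO₂) = √(36.46/46.01) = √0.7924 = 0.890.

0.890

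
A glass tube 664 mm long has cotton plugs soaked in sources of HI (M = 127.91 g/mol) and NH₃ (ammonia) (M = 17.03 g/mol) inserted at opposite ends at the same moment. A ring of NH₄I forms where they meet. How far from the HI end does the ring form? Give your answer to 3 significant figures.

178 mm

In equal time, each gas travels a distance ∝ its rate ∝ 1/√M, so d_HI/d_NH₃ = √(M_NH₃/M_HI) = √(17.03/127.91) = 0.3649.
With d_HI + d_NH₃ = 664 mm, d_NH₃ = 664/(1 + 0.3649) = 486.5 mm.
d_HI = 664 − 486.5 = 178 mm.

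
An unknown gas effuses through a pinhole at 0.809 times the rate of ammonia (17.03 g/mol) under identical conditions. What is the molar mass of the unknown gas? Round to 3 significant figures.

26.0 g/mol

Using Graham's law: rate_X/rate_NH₃ = √(M_NH₃/M_X).
0.809 = √(17.03/M_X)
M_X = 17.03 / 0.809² = 17.03 / 0.6545 = 26.0 g/mol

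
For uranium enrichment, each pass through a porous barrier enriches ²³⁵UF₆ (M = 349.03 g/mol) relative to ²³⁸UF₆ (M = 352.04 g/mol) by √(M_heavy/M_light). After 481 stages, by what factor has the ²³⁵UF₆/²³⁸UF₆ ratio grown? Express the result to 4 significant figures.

7.887

The single-stage factor is √(M_heavy/M_light), so 481 stages give [√(352.04/349.03)]^481 = (352.04/349.03)^(481/2).
= 1.00862^(481/2) = 7.887.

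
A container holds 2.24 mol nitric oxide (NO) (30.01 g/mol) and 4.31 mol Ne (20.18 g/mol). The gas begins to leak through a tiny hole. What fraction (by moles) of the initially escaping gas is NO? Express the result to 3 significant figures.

Effusion rate of each component ∝ n_i/√M_i (partial pressure × 1/√M).
So x_NO in the escaping gas = (n_NO/√M_NO) / Σ(n_i/√M_i)
= (2.24/√30.01) / (2.24/√30.01 + 4.31/√20.18) = 0.4089/(0.4089 + 0.9594) = 0.299.

0.299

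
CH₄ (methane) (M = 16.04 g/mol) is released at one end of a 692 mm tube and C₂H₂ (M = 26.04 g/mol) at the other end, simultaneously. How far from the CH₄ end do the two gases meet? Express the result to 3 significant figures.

The fronts meet when d_CH₄ + d_C₂H₂ = L with d_CH₄/d_C₂H₂ = √(M_C₂H₂/M_CH₄) (Graham's law). Here √(M_C₂H₂/M_CH₄) = √(26.04/16.04) = 1.274.
With d_CH₄ + d_C₂H₂ = 692 mm, d_C₂H₂ = 692/(1 + 1.274) = 304.3 mm.
d_CH₄ = 692 − 304.3 = 388 mm.

388 mm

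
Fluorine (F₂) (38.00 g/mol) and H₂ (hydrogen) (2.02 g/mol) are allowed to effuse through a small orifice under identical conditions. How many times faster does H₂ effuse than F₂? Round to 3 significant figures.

4.34

From Graham's law, rate_H₂/rate_F₂ = √(M_F₂/M_H₂) = √(38.00/2.02) = √18.81 = 4.34.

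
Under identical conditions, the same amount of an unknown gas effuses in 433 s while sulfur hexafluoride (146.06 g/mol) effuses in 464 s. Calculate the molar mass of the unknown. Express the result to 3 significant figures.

From Graham's law, t_X/t_SF₆ = √(M_X/M_SF₆).
433/464 = 0.9332 = √(M_X/146.06)
M_X = 146.06 × 0.9332² = 146.06 × 0.8708 = 127 g/mol

127 g/mol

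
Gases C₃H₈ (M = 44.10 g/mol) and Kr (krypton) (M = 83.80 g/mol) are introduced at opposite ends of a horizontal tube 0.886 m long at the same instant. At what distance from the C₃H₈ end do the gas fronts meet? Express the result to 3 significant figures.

0.513 m

The fronts meet when d_C₃H₈ + d_Kr = L with d_C₃H₈/d_Kr = √(M_Kr/M_C₃H₈) (Graham's law). Here √(M_Kr/M_C₃H₈) = √(83.80/44.10) = 1.378.
With d_C₃H₈ + d_Kr = 0.886 m, d_Kr = 0.886/(1 + 1.378) = 0.3725 m.
d_C₃H₈ = 0.886 − 0.3725 = 0.513 m.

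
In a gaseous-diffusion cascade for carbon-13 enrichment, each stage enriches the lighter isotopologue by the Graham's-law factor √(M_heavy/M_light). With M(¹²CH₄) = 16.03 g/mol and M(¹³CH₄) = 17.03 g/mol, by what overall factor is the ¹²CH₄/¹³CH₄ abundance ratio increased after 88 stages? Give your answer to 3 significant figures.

14.3

The single-stage factor is √(M_heavy/M_light), so 88 stages give [√(17.03/16.03)]^88 = (17.03/16.03)^(88/2).
= 1.06238^44 = 14.3.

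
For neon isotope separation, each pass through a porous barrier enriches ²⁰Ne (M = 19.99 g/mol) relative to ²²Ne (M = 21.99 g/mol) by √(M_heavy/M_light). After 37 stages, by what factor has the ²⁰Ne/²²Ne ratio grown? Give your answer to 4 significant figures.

After 37 stages the ratio has grown by (√(21.99/19.99))^37 = (21.99/19.99)^(37/2).
= 1.10005^(37/2) = 5.836.

5.836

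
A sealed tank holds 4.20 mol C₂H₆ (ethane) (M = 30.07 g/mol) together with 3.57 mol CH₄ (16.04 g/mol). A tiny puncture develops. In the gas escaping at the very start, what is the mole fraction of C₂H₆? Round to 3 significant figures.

Rate_i ∝ x_i/√M_i (Graham's law weighted by mole fraction), so the effusate composition follows n_i/√M_i.
Mole fraction of C₂H₆ in the effusate = (n_C₂H₆/√M_C₂H₆) / (n_C₂H₆/√M_C₂H₆ + n_CH₄/√M_CH₄)
= (4.20/√30.07) / (4.20/√30.07 + 3.57/√16.04) = 0.7659/(0.7659 + 0.8914) = 0.462.

0.462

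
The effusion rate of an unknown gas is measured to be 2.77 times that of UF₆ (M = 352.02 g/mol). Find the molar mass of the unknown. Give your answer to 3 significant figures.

45.9 g/mol

Using Graham's law: rate_X/rate_UF₆ = √(M_UF₆/M_X).
2.77 = √(352.02/M_X)
M_X = 352.02 / 2.77² = 352.02 / 7.673 = 45.9 g/mol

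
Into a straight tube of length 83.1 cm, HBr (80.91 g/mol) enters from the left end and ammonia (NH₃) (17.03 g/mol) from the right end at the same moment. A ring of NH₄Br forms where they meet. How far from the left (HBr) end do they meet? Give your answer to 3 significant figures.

26.1 cm

Distances travelled in equal time are proportional to diffusion rates, so d_HBr/d_NH₃ = √(M_NH₃/M_HBr) = √(17.03/80.91) = 0.4588.
With d_HBr + d_NH₃ = 83.1 cm, d_NH₃ = 83.1/(1 + 0.4588) = 56.97 cm.
d_HBr = 83.1 − 56.97 = 26.1 cm.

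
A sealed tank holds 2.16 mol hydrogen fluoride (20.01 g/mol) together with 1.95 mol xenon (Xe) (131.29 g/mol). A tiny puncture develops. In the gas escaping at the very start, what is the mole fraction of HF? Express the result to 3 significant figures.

0.739

Rate_i ∝ x_i/√M_i (Graham's law weighted by mole fraction), so the effusate composition follows n_i/√M_i.
x_HF(eff) = (n_HF/√M_HF) / (n_HF/√M_HF + n_Xe/√M_Xe)
= (2.16/√20.01) / (2.16/√20.01 + 1.95/√131.29) = 0.4829/(0.4829 + 0.1702) = 0.739.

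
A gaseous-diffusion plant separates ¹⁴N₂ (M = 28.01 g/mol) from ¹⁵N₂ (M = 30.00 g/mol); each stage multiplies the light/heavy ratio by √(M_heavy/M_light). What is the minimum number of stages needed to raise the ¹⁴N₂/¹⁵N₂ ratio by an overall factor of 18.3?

Per stage α = (30.00/28.01)^(1/2) = 1.07105^0.5, giving ln α = 0.03432.
Need α^N ≥ 18.3 ⇒ N ≥ ln(18.3) / ln α = 2.907 / 0.03432 = 84.71.
Minimum whole number of stages: N = 85.

85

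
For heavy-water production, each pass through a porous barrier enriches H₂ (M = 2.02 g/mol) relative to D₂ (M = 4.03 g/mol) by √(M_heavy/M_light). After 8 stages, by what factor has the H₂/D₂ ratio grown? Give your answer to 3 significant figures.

After 8 stages the ratio has grown by (√(4.03/2.02))^8 = (4.03/2.02)^(8/2).
= 1.99505^4 = 15.8.

15.8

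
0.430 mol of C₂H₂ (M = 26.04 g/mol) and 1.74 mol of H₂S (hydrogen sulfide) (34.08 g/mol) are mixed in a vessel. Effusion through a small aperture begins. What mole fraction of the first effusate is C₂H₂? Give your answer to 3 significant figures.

Rate_i ∝ x_i/√M_i (Graham's law weighted by mole fraction), so the effusate composition follows n_i/√M_i.
x_C₂H₂(eff) = (n_C₂H₂/√M_C₂H₂) / (n_C₂H₂/√M_C₂H₂ + n_H₂S/√M_H₂S)
= (0.430/√26.04) / (0.430/√26.04 + 1.74/√34.08) = 0.08427/(0.08427 + 0.2981) = 0.220.

0.220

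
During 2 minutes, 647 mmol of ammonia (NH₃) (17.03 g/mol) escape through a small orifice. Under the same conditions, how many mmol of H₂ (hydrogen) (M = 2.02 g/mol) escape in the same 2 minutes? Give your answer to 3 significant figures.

By Graham's law, rate_H₂/rate_NH₃ = √(M_NH₃/M_H₂) = √(17.03/2.02) = √8.431 = 2.904.
So the amount for H₂ is 647 × 2.904 = 1880 mmol.

1880 mmol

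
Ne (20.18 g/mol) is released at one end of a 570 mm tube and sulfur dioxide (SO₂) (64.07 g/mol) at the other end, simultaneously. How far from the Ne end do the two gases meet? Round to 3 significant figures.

Distances travelled in equal time are proportional to diffusion rates, so d_Ne/d_SO₂ = √(M_SO₂/M_Ne) = √(64.07/20.18) = 1.782.
With d_Ne + d_SO₂ = 570 mm, d_SO₂ = 570/(1 + 1.782) = 204.9 mm.
d_Ne = 570 − 204.9 = 365 mm.

365 mm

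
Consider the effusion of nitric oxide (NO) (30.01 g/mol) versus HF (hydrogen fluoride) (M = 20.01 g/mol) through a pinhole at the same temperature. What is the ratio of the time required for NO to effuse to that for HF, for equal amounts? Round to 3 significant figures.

1.22

From Graham's law, t_NO/t_HF = √(M_NO/M_HF) = √(30.01/20.01) = √1.500 = 1.22.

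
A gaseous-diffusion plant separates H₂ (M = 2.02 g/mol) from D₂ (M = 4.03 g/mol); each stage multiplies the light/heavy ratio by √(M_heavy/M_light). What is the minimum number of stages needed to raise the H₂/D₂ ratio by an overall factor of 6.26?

With α = √(4.03/2.02) per stage, ln α = ½ ln(1.99505) = 0.3453.
Need α^N ≥ 6.26 ⇒ N ≥ ln(6.26) / ln α = 1.834 / 0.3453 = 5.31.
Minimum whole number of stages: N = 6.

6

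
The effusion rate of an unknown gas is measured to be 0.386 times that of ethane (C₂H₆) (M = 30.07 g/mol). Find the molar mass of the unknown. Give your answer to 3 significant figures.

202 g/mol

Using Graham's law: rate_X/rate_C₂H₆ = √(M_C₂H₆/M_X).
0.386 = √(30.07/M_X)
M_X = 30.07 / 0.386² = 30.07 / 0.1490 = 202 g/mol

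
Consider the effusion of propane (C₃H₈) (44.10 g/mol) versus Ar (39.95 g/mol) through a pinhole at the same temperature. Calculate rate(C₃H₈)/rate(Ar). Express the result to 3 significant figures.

0.952

Since effusion rate ∝ 1/√M, rate_C₃H₈/rate_Ar = √(M_Ar/M_C₃H₈) = √(39.95/44.10) = √0.9059 = 0.952.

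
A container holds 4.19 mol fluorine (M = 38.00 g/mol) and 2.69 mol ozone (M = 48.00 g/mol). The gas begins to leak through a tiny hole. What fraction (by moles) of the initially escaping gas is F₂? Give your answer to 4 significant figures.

0.6364

Effusion rate of each component ∝ n_i/√M_i (partial pressure × 1/√M).
Mole fraction of F₂ in the effusate = (n_F₂/√M_F₂) / (n_F₂/√M_F₂ + n_O₃/√M_O₃)
= (4.19/√38.00) / (4.19/√38.00 + 2.69/√48.00) = 0.6797/(0.6797 + 0.3883) = 0.6364.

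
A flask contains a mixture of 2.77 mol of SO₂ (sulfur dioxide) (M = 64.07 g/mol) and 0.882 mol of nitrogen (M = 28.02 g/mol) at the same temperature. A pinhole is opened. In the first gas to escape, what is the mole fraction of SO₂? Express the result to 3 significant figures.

0.675

Each component's effusion rate ∝ (its partial pressure)·(1/√M) ∝ n_i/√M_i.
Mole fraction of SO₂ in the effusate = (n_SO₂/√M_SO₂) / (n_SO₂/√M_SO₂ + n_N₂/√M_N₂)
= (2.77/√64.07) / (2.77/√64.07 + 0.882/√28.02) = 0.3461/(0.3461 + 0.1666) = 0.675.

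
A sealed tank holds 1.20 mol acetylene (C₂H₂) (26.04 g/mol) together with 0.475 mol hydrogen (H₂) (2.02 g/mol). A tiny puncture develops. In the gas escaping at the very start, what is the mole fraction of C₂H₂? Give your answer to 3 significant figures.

Rate_i ∝ x_i/√M_i (Graham's law weighted by mole fraction), so the effusate composition follows n_i/√M_i.
x_C₂H₂(eff) = (n_C₂H₂/√M_C₂H₂) / (n_C₂H₂/√M_C₂H₂ + n_H₂/√M_H₂)
= (1.20/√26.04) / (1.20/√26.04 + 0.475/√2.02) = 0.2352/(0.2352 + 0.3342) = 0.413.

0.413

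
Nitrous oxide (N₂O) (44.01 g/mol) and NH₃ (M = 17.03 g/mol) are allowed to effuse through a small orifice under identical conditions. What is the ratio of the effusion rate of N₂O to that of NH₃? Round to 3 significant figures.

Since effusion rate ∝ 1/√M, rate_N₂O/rate_NH₃ = √(M_NH₃/M_N₂O) = √(17.03/44.01) = √0.3870 = 0.622.

0.622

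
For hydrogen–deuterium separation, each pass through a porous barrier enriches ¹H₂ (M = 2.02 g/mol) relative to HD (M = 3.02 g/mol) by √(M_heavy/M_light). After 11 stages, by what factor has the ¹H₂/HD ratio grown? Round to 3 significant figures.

9.13

Overall factor = α^11 with α = √(3.02/2.02), i.e. (3.02/2.02)^(11/2).
= 1.49505^(11/2) = 9.13.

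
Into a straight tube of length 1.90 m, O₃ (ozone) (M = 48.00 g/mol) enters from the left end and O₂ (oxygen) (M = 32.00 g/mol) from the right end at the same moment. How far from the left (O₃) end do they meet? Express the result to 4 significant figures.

Graham's law gives d_O₃/d_O₂ = rate_O₃/rate_O₂ = √(M_O₂/M_O₃) = √(32.00/48.00) = 0.8165.
With d_O₃ + d_O₂ = 1.90 m, d_O₂ = 1.90/(1 + 0.8165) = 1.046 m.
d_O₃ = 1.90 − 1.046 = 0.8540 m.

0.8540 m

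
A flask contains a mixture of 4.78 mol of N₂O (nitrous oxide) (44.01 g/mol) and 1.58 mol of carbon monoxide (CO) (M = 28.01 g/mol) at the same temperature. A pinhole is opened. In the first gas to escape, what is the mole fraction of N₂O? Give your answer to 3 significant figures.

Effusion rate of each component ∝ n_i/√M_i (partial pressure × 1/√M).
So x_N₂O in the escaping gas = (n_N₂O/√M_N₂O) / Σ(n_i/√M_i)
= (4.78/√44.01) / (4.78/√44.01 + 1.58/√28.01) = 0.7205/(0.7205 + 0.2985) = 0.707.

0.707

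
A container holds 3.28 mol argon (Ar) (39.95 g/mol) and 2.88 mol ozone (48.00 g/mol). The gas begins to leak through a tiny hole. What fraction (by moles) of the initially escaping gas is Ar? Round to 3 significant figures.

Each component's effusion rate ∝ (its partial pressure)·(1/√M) ∝ n_i/√M_i.
x_Ar(eff) = (n_Ar/√M_Ar) / (n_Ar/√M_Ar + n_O₃/√M_O₃)
= (3.28/√39.95) / (3.28/√39.95 + 2.88/√48.00) = 0.5189/(0.5189 + 0.4157) = 0.555.

0.555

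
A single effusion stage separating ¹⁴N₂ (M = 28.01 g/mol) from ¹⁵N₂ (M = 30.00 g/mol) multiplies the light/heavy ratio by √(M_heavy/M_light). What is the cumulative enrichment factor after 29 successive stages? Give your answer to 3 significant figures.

2.71

The single-stage factor is √(M_heavy/M_light), so 29 stages give [√(30.00/28.01)]^29 = (30.00/28.01)^(29/2).
= 1.07105^(29/2) = 2.71.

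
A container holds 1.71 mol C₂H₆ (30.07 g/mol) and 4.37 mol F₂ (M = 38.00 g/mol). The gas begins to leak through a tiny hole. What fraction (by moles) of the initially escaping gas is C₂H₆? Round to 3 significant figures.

0.306

The effusion rate of species i is ∝ p_i/√M_i ∝ n_i/√M_i.
Mole fraction of C₂H₆ in the effusate = (n_C₂H₆/√M_C₂H₆) / (n_C₂H₆/√M_C₂H₆ + n_F₂/√M_F₂)
= (1.71/√30.07) / (1.71/√30.07 + 4.37/√38.00) = 0.3118/(0.3118 + 0.7089) = 0.306.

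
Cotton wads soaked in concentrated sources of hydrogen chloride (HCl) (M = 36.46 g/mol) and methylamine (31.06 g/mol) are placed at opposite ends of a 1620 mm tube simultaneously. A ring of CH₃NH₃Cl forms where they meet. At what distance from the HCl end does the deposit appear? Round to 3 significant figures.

778 mm

In equal time, each gas travels a distance ∝ its rate ∝ 1/√M, so d_HCl/d_CH₃NH₂ = √(M_CH₃NH₂/M_HCl) = √(31.06/36.46) = 0.9230.
With d_HCl + d_CH₃NH₂ = 1620 mm, d_CH₃NH₂ = 1620/(1 + 0.9230) = 842.4 mm.
d_HCl = 1620 − 842.4 = 778 mm.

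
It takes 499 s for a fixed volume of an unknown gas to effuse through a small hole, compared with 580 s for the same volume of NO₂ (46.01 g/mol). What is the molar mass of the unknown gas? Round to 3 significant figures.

By Graham's law, t_X/t_NO₂ = √(M_X/M_NO₂).
499/580 = 0.8603 = √(M_X/46.01)
M_X = 46.01 × 0.8603² = 46.01 × 0.7402 = 34.1 g/mol

34.1 g/mol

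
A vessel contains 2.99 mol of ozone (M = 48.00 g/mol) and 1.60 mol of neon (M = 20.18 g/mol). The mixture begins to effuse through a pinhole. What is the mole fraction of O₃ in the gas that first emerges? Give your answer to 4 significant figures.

Effusion rate of each component ∝ n_i/√M_i (partial pressure × 1/√M).
Mole fraction of O₃ in the effusate = (n_O₃/√M_O₃) / (n_O₃/√M_O₃ + n_Ne/√M_Ne)
= (2.99/√48.00) / (2.99/√48.00 + 1.60/√20.18) = 0.4316/(0.4316 + 0.3562) = 0.5479.

0.5479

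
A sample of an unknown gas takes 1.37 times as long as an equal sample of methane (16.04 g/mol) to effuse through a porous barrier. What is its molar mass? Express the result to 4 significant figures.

From Graham's law, t_X/t_CH₄ = √(M_X/M_CH₄).
1.37 = √(M_X/16.04)
M_X = 16.04 × 1.37² = 16.04 × 1.877 = 30.11 g/mol

30.11 g/mol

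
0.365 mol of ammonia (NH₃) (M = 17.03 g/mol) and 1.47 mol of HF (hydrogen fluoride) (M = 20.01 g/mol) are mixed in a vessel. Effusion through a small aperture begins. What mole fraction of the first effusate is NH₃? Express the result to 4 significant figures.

Each component's effusion rate ∝ (its partial pressure)·(1/√M) ∝ n_i/√M_i.
So x_NH₃ in the escaping gas = (n_NH₃/√M_NH₃) / Σ(n_i/√M_i)
= (0.365/√17.03) / (0.365/√17.03 + 1.47/√20.01) = 0.08845/(0.08845 + 0.3286) = 0.2121.

0.2121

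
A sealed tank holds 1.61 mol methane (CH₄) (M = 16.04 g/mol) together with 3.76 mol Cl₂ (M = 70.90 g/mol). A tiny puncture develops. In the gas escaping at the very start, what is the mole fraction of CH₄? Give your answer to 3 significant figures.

0.474

Effusion rate of each component ∝ n_i/√M_i (partial pressure × 1/√M).
x_CH₄(eff) = (n_CH₄/√M_CH₄) / (n_CH₄/√M_CH₄ + n_Cl₂/√M_Cl₂)
= (1.61/√16.04) / (1.61/√16.04 + 3.76/√70.90) = 0.4020/(0.4020 + 0.4465) = 0.474.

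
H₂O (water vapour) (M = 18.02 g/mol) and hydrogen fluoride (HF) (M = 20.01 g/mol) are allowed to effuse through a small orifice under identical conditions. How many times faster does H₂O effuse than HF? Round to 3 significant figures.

1.05

By Graham's law, rate_H₂O/rate_HF = √(M_HF/M_H₂O) = √(20.01/18.02) = √1.110 = 1.05.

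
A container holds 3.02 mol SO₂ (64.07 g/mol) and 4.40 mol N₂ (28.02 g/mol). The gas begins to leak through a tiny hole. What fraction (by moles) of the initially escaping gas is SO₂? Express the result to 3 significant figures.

Effusion rate of each component ∝ n_i/√M_i (partial pressure × 1/√M).
So x_SO₂ in the escaping gas = (n_SO₂/√M_SO₂) / Σ(n_i/√M_i)
= (3.02/√64.07) / (3.02/√64.07 + 4.40/√28.02) = 0.3773/(0.3773 + 0.8312) = 0.312.

0.312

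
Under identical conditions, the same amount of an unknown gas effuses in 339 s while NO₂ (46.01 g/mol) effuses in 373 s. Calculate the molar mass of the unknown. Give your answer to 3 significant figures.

Using Graham's law: t_X/t_NO₂ = √(M_X/M_NO₂).
339/373 = 0.9088 = √(M_X/46.01)
M_X = 46.01 × 0.9088² = 46.01 × 0.8260 = 38.0 g/mol

38.0 g/mol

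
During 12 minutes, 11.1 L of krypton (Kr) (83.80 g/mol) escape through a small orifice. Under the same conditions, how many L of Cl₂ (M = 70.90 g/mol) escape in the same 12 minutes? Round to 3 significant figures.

Graham's law gives rate_Cl₂/rate_Kr = √(M_Kr/M_Cl₂) = √(83.80/70.90) = √1.182 = 1.087.
So the volume for Cl₂ is 11.1 × 1.087 = 12.1 L.

12.1 L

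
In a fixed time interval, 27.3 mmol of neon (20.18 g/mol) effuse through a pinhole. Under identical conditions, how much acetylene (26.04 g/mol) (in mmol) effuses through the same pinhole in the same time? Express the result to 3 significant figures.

24.0 mmol

Graham's law gives rate_C₂H₂/rate_Ne = √(M_Ne/M_C₂H₂) = √(20.18/26.04) = √0.7750 = 0.8803.
So the amount for C₂H₂ is 27.3 × 0.8803 = 24.0 mmol.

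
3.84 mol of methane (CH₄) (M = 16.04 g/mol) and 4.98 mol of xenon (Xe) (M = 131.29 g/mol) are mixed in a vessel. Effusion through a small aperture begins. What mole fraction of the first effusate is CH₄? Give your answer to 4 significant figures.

0.6881

Effusion rate of each component ∝ n_i/√M_i (partial pressure × 1/√M).
So x_CH₄ in the escaping gas = (n_CH₄/√M_CH₄) / Σ(n_i/√M_i)
= (3.84/√16.04) / (3.84/√16.04 + 4.98/√131.29) = 0.9588/(0.9588 + 0.4346) = 0.6881.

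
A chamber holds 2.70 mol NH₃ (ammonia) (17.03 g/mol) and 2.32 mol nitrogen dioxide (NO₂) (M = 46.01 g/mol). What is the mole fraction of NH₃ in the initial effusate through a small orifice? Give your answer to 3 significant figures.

0.657

Rate_i ∝ x_i/√M_i (Graham's law weighted by mole fraction), so the effusate composition follows n_i/√M_i.
x_NH₃(eff) = (n_NH₃/√M_NH₃) / (n_NH₃/√M_NH₃ + n_NO₂/√M_NO₂)
= (2.70/√17.03) / (2.70/√17.03 + 2.32/√46.01) = 0.6543/(0.6543 + 0.3420) = 0.657.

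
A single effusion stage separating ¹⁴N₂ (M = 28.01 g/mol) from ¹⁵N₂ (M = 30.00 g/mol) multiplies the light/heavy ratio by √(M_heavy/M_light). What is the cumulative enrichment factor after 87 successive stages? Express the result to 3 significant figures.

After 87 stages the ratio has grown by (√(30.00/28.01))^87 = (30.00/28.01)^(87/2).
= 1.07105^(87/2) = 19.8.

19.8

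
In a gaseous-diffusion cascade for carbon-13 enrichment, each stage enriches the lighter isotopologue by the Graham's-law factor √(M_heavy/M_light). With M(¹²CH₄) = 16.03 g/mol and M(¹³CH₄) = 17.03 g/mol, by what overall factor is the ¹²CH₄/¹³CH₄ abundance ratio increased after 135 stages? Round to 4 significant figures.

59.43

Each stage multiplies the ratio by α = √(17.03/16.03), so after 135 stages the overall factor is α^135 = (17.03/16.03)^(135/2).
= 1.06238^(135/2) = 59.43.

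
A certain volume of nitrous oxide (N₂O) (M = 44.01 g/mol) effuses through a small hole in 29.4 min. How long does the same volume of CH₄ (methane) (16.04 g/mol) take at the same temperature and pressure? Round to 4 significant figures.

17.75 min

Using Graham's law: t_CH₄/t_N₂O = √(M_CH₄/M_N₂O) = √(16.04/44.01) = √0.3645 = 0.6037.
So the time for CH₄ is 29.4 × 0.6037 = 17.75 min.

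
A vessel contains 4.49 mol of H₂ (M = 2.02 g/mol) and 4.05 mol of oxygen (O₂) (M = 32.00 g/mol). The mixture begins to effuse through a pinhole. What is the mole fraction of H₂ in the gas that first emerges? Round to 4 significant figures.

The effusion rate of species i is ∝ p_i/√M_i ∝ n_i/√M_i.
x_H₂(eff) = (n_H₂/√M_H₂) / (n_H₂/√M_H₂ + n_O₂/√M_O₂)
= (4.49/√2.02) / (4.49/√2.02 + 4.05/√32.00) = 3.159/(3.159 + 0.7159) = 0.8152.

0.8152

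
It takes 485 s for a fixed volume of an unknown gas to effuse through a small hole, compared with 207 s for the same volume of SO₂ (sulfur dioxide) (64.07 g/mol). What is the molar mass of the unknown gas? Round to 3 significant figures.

From Graham's law, t_X/t_SO₂ = √(M_X/M_SO₂).
485/207 = 2.343 = √(M_X/64.07)
M_X = 64.07 × 2.343² = 64.07 × 5.490 = 352 g/mol

352 g/mol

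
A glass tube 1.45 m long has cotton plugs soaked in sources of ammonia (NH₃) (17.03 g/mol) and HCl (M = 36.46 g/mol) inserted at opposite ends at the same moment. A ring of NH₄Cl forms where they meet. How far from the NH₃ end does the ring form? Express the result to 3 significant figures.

The fronts meet when d_NH₃ + d_HCl = L with d_NH₃/d_HCl = √(M_HCl/M_NH₃) (Graham's law). Here √(M_HCl/M_NH₃) = √(36.46/17.03) = 1.463.
With d_NH₃ + d_HCl = 1.45 m, d_HCl = 1.45/(1 + 1.463) = 0.5887 m.
d_NH₃ = 1.45 − 0.5887 = 0.861 m.

0.861 m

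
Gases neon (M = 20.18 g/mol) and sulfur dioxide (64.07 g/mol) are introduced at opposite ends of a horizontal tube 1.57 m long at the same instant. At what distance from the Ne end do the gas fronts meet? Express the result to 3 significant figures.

1.01 m

The fronts meet when d_Ne + d_SO₂ = L with d_Ne/d_SO₂ = √(M_SO₂/M_Ne) (Graham's law). Here √(M_SO₂/M_Ne) = √(64.07/20.18) = 1.782.
With d_Ne + d_SO₂ = 1.57 m, d_SO₂ = 1.57/(1 + 1.782) = 0.5644 m.
d_Ne = 1.57 − 0.5644 = 1.01 m.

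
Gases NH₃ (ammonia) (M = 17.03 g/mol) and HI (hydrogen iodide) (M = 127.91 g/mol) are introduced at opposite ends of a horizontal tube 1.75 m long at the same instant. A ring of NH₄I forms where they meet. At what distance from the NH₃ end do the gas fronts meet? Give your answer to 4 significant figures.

The fronts meet when d_NH₃ + d_HI = L with d_NH₃/d_HI = √(M_HI/M_NH₃) (Graham's law). Here √(M_HI/M_NH₃) = √(127.91/17.03) = 2.741.
With d_NH₃ + d_HI = 1.75 m, d_HI = 1.75/(1 + 2.741) = 0.4678 m.
d_NH₃ = 1.75 − 0.4678 = 1.282 m.

1.282 m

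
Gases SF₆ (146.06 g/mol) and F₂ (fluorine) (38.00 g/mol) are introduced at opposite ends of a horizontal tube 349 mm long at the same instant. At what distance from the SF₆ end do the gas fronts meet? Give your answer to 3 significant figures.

118 mm

Graham's law gives d_SF₆/d_F₂ = rate_SF₆/rate_F₂ = √(M_F₂/M_SF₆) = √(38.00/146.06) = 0.5101.
With d_SF₆ + d_F₂ = 349 mm, d_F₂ = 349/(1 + 0.5101) = 231.1 mm.
d_SF₆ = 349 − 231.1 = 118 mm.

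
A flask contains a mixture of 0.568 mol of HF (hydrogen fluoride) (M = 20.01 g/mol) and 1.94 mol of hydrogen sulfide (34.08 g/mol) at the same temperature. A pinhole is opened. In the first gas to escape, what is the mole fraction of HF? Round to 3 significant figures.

Effusion rate of each component ∝ n_i/√M_i (partial pressure × 1/√M).
Mole fraction of HF in the effusate = (n_HF/√M_HF) / (n_HF/√M_HF + n_H₂S/√M_H₂S)
= (0.568/√20.01) / (0.568/√20.01 + 1.94/√34.08) = 0.1270/(0.1270 + 0.3323) = 0.276.

0.276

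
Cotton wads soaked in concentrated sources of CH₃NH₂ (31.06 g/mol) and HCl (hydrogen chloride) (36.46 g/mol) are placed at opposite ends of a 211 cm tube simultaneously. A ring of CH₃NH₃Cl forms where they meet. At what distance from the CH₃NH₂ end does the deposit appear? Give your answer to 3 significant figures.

In equal time, each gas travels a distance ∝ its rate ∝ 1/√M, so d_CH₃NH₂/d_HCl = √(M_HCl/M_CH₃NH₂) = √(36.46/31.06) = 1.083.
With d_CH₃NH₂ + d_HCl = 211 cm, d_HCl = 211/(1 + 1.083) = 101.3 cm.
d_CH₃NH₂ = 211 − 101.3 = 110 cm.

110 cm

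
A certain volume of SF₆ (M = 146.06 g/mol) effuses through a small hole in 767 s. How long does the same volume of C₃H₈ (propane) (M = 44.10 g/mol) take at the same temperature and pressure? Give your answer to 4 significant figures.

421.5 s

From Graham's law, t_C₃H₈/t_SF₆ = √(M_C₃H₈/M_SF₆) = √(44.10/146.06) = √0.3019 = 0.5495.
So the time for C₃H₈ is 767 × 0.5495 = 421.5 s.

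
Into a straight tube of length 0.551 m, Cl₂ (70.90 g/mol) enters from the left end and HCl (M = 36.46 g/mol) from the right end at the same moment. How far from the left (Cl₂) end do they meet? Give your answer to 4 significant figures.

0.2301 m

Distances travelled in equal time are proportional to diffusion rates, so d_Cl₂/d_HCl = √(M_HCl/M_Cl₂) = √(36.46/70.90) = 0.7171.
With d_Cl₂ + d_HCl = 0.551 m, d_HCl = 0.551/(1 + 0.7171) = 0.3209 m.
d_Cl₂ = 0.551 − 0.3209 = 0.2301 m.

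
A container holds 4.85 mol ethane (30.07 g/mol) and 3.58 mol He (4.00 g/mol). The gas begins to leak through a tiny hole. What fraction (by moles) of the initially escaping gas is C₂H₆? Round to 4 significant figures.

Each component's effusion rate ∝ (its partial pressure)·(1/√M) ∝ n_i/√M_i.
So x_C₂H₆ in the escaping gas = (n_C₂H₆/√M_C₂H₆) / Σ(n_i/√M_i)
= (4.85/√30.07) / (4.85/√30.07 + 3.58/√4.00) = 0.8845/(0.8845 + 1.790) = 0.3307.

0.3307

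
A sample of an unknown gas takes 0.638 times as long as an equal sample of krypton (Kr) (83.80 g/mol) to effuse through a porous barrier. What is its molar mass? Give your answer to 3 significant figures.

34.1 g/mol

Using Graham's law: t_X/t_Kr = √(M_X/M_Kr).
0.638 = √(M_X/83.80)
M_X = 83.80 × 0.638² = 83.80 × 0.4070 = 34.1 g/mol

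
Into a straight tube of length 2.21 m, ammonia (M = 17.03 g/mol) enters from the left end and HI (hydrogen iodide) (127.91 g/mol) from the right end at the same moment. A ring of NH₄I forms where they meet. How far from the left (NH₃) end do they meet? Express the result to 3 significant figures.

1.62 m

Distances travelled in equal time are proportional to diffusion rates, so d_NH₃/d_HI = √(M_HI/M_NH₃) = √(127.91/17.03) = 2.741.
With d_NH₃ + d_HI = 2.21 m, d_HI = 2.21/(1 + 2.741) = 0.5908 m.
d_NH₃ = 2.21 − 0.5908 = 1.62 m.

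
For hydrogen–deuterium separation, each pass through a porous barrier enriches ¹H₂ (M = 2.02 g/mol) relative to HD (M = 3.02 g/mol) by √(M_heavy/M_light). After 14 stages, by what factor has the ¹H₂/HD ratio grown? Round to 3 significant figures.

After 14 stages the ratio has grown by (√(3.02/2.02))^14 = (3.02/2.02)^(14/2).
= 1.49505^7 = 16.7.

16.7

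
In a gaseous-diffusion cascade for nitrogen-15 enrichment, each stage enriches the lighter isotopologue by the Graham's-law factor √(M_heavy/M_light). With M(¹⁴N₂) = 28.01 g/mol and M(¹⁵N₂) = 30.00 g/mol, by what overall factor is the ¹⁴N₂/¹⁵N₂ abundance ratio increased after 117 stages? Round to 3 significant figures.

55.4

Overall factor = α^117 with α = √(30.00/28.01), i.e. (30.00/28.01)^(117/2).
= 1.07105^(117/2) = 55.4.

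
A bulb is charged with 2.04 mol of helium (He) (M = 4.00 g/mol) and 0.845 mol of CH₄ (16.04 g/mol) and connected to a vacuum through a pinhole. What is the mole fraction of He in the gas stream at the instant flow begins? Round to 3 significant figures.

Rate_i ∝ x_i/√M_i (Graham's law weighted by mole fraction), so the effusate composition follows n_i/√M_i.
Mole fraction of He in the effusate = (n_He/√M_He) / (n_He/√M_He + n_CH₄/√M_CH₄)
= (2.04/√4.00) / (2.04/√4.00 + 0.845/√16.04) = 1.020/(1.020 + 0.2110) = 0.829.

0.829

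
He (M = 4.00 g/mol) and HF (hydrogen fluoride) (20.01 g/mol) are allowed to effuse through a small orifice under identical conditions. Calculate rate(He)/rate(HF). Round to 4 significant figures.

Since effusion rate ∝ 1/√M, rate_He/rate_HF = √(M_HF/M_He) = √(20.01/4.00) = √5.003 = 2.237.

2.237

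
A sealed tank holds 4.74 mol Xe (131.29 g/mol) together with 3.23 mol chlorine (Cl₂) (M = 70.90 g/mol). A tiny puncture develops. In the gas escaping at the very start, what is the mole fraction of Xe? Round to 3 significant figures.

0.519

The effusion rate of species i is ∝ p_i/√M_i ∝ n_i/√M_i.
Mole fraction of Xe in the effusate = (n_Xe/√M_Xe) / (n_Xe/√M_Xe + n_Cl₂/√M_Cl₂)
= (4.74/√131.29) / (4.74/√131.29 + 3.23/√70.90) = 0.4137/(0.4137 + 0.3836) = 0.519.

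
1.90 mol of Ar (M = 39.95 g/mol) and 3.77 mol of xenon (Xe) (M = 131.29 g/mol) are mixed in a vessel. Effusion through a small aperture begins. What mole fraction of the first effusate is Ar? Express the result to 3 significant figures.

0.477

Effusion rate of each component ∝ n_i/√M_i (partial pressure × 1/√M).
So x_Ar in the escaping gas = (n_Ar/√M_Ar) / Σ(n_i/√M_i)
= (1.90/√39.95) / (1.90/√39.95 + 3.77/√131.29) = 0.3006/(0.3006 + 0.3290) = 0.477.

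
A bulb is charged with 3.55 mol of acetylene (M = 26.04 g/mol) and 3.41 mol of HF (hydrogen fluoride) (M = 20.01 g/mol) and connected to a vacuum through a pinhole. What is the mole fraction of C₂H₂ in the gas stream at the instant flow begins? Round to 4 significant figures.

The effusion rate of species i is ∝ p_i/√M_i ∝ n_i/√M_i.
x_C₂H₂(eff) = (n_C₂H₂/√M_C₂H₂) / (n_C₂H₂/√M_C₂H₂ + n_HF/√M_HF)
= (3.55/√26.04) / (3.55/√26.04 + 3.41/√20.01) = 0.6957/(0.6957 + 0.7623) = 0.4771.

0.4771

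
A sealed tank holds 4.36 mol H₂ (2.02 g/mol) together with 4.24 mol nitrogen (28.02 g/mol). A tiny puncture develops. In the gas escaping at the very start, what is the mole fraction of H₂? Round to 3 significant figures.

The effusion rate of species i is ∝ p_i/√M_i ∝ n_i/√M_i.
Mole fraction of H₂ in the effusate = (n_H₂/√M_H₂) / (n_H₂/√M_H₂ + n_N₂/√M_N₂)
= (4.36/√2.02) / (4.36/√2.02 + 4.24/√28.02) = 3.068/(3.068 + 0.8010) = 0.793.

0.793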